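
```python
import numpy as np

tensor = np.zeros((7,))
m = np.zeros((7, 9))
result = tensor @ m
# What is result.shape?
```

(9,)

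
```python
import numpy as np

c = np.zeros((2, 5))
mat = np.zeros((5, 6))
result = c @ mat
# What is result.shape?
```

(2, 6)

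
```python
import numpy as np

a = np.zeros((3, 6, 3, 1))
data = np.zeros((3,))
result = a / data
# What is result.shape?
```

(3, 6, 3, 3)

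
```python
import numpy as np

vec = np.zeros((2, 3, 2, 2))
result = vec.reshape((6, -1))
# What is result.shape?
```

(6, 4)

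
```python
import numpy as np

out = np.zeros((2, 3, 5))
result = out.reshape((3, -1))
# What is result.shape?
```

(3, 10)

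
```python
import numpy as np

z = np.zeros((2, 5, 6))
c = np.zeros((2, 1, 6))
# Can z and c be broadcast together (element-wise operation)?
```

Yes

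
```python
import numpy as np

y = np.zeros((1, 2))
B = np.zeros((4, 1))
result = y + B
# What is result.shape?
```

(4, 2)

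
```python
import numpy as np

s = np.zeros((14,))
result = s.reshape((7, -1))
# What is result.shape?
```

(7, 2)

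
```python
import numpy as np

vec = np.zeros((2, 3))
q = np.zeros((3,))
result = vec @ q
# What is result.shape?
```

(2,)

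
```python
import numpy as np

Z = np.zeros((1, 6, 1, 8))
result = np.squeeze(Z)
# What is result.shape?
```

(6, 8)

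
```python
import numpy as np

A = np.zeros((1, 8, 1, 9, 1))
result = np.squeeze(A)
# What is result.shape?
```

(8, 9)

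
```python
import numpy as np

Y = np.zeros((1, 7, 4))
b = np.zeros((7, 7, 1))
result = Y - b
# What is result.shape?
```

(7, 7, 4)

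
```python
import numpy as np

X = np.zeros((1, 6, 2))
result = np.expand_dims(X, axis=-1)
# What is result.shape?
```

(1, 6, 2, 1)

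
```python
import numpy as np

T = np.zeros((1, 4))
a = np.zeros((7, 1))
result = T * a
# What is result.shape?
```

(7, 4)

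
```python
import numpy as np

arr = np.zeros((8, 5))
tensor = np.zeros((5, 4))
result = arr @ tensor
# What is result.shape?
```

(8, 4)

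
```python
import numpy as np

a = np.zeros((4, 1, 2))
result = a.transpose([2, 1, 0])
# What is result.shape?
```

(2, 1, 4)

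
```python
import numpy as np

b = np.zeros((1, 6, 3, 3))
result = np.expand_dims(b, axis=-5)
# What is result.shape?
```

(1, 1, 6, 3, 3)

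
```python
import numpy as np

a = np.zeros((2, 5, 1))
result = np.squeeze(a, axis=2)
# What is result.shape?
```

(2, 5)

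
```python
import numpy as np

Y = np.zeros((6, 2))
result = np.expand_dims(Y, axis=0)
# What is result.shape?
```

(1, 6, 2)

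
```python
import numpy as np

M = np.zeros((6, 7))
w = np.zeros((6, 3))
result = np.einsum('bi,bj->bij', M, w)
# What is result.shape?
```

(6, 7, 3)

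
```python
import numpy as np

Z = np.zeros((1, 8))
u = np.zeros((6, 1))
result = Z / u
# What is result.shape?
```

(6, 8)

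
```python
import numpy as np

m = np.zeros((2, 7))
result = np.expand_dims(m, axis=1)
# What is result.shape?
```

(2, 1, 7)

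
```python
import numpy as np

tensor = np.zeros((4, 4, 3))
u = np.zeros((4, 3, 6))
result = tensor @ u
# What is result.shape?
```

(4, 4, 6)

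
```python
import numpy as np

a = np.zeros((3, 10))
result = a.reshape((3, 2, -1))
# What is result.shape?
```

(3, 2, 5)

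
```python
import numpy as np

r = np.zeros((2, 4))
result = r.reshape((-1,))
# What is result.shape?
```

(8,)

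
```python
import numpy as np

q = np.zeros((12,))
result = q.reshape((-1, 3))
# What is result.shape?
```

(4, 3)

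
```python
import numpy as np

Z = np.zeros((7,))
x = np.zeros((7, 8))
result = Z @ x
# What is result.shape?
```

(8,)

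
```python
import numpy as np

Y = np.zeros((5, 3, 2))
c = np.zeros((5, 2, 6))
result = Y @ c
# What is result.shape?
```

(5, 3, 6)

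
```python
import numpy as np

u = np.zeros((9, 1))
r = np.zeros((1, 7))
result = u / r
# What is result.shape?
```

(9, 7)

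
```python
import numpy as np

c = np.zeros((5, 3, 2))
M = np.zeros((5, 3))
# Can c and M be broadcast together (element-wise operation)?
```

No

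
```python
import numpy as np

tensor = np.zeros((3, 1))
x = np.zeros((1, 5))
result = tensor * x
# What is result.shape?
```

(3, 5)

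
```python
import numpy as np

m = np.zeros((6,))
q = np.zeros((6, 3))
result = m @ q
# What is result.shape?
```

(3,)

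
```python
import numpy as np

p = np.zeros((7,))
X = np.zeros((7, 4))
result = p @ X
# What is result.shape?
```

(4,)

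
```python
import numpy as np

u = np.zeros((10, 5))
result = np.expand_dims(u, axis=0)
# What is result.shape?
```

(1, 10, 5)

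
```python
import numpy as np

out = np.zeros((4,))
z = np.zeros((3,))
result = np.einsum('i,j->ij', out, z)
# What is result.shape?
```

(4, 3)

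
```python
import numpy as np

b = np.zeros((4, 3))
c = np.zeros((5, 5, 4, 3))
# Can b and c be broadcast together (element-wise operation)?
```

Yes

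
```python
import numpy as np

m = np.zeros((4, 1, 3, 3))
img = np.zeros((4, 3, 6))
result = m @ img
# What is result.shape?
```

(4, 4, 3, 6)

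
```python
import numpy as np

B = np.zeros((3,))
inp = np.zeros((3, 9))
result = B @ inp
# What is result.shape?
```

(9,)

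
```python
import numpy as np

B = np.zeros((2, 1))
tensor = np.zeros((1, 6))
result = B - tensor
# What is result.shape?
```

(2, 6)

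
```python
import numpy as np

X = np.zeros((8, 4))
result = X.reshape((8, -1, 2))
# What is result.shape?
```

(8, 2, 2)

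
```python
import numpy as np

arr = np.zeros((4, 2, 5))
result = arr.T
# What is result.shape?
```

(5, 2, 4)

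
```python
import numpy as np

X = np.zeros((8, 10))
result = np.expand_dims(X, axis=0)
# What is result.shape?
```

(1, 8, 10)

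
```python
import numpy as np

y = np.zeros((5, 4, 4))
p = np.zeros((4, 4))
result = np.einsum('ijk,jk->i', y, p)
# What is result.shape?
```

(5,)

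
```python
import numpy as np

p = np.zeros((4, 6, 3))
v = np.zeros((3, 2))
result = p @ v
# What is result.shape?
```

(4, 6, 2)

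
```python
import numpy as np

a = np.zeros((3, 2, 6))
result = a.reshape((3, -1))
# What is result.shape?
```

(3, 12)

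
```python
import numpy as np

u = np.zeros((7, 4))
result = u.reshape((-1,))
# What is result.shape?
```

(28,)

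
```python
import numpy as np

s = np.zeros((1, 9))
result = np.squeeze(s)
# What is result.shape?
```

(9,)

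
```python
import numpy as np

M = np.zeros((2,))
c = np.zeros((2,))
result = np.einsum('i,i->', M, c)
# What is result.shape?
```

()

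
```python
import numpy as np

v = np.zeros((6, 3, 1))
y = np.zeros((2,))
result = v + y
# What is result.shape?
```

(6, 3, 2)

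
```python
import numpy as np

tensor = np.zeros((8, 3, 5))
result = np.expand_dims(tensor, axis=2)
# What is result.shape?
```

(8, 3, 1, 5)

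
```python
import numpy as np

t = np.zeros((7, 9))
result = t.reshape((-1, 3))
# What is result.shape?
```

(21, 3)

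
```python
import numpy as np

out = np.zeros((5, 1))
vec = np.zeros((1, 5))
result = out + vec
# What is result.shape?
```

(5, 5)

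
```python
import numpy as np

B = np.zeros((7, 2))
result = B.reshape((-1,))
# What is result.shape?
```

(14,)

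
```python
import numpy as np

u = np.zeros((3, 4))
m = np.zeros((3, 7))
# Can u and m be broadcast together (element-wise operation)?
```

No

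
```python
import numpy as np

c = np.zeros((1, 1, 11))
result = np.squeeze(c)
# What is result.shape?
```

(11,)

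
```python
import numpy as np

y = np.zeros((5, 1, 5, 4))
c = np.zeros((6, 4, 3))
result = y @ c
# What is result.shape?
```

(5, 6, 5, 3)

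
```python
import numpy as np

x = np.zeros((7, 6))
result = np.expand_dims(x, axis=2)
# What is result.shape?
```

(7, 6, 1)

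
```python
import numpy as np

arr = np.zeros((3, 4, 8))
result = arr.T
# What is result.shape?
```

(8, 4, 3)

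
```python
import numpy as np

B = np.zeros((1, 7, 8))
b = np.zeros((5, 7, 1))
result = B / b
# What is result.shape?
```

(5, 7, 8)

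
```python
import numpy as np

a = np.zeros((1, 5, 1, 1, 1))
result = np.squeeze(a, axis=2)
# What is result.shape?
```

(1, 5, 1, 1)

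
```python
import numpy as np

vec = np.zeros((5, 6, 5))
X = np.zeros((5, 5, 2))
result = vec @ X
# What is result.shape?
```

(5, 6, 2)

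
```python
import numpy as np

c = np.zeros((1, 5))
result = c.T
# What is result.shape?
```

(5, 1)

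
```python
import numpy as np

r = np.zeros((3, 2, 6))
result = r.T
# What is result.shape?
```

(6, 2, 3)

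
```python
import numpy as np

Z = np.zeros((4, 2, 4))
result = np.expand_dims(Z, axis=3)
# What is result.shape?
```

(4, 2, 4, 1)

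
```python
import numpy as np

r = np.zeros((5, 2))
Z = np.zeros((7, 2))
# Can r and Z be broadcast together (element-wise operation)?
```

No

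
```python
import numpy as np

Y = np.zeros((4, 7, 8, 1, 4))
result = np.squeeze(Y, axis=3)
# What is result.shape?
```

(4, 7, 8, 4)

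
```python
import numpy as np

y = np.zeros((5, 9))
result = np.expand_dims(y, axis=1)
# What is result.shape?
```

(5, 1, 9)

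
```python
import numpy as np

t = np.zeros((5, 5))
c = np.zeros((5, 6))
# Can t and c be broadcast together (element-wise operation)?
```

No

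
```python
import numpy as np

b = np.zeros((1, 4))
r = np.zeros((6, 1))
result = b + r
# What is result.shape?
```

(6, 4)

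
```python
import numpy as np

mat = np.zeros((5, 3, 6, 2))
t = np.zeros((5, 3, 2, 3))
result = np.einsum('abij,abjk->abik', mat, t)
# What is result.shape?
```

(5, 3, 6, 3)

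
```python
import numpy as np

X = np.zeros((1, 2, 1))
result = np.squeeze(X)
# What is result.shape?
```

(2,)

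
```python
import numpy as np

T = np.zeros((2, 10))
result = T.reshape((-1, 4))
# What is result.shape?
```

(5, 4)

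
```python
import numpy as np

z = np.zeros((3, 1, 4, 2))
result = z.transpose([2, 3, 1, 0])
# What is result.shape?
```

(4, 2, 1, 3)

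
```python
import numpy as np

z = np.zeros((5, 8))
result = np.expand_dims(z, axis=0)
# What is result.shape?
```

(1, 5, 8)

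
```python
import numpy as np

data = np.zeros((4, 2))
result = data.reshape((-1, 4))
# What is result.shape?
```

(2, 4)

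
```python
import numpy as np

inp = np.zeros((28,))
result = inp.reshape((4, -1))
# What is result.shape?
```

(4, 7)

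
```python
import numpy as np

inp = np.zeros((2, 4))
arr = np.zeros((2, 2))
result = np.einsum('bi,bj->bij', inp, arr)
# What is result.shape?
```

(2, 4, 2)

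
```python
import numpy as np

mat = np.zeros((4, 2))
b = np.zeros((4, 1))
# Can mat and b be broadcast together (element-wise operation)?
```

Yes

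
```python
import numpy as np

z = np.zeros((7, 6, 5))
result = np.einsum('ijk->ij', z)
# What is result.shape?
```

(7, 6)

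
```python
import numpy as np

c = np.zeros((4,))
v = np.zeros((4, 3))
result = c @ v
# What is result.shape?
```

(3,)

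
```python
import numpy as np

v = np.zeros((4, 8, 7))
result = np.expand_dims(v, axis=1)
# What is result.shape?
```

(4, 1, 8, 7)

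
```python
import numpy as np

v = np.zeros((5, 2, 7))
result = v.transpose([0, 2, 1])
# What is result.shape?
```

(5, 7, 2)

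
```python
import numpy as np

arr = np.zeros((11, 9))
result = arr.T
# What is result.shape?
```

(9, 11)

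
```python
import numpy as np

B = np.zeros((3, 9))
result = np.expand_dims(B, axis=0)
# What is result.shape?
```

(1, 3, 9)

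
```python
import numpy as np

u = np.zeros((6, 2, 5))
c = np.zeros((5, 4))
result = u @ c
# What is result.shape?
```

(6, 2, 4)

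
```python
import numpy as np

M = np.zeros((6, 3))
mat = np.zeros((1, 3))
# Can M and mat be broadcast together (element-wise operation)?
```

Yes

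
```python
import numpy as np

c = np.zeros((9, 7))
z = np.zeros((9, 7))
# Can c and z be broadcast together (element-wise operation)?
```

Yes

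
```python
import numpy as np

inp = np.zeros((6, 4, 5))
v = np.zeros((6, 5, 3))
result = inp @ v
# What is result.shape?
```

(6, 4, 3)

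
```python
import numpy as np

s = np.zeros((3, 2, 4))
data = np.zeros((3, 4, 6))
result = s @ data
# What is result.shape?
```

(3, 2, 6)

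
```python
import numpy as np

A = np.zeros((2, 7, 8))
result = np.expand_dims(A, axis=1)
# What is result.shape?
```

(2, 1, 7, 8)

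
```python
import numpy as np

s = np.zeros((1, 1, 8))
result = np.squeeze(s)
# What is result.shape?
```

(8,)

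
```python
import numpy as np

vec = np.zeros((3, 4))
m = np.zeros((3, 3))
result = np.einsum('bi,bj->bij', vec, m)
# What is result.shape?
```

(3, 4, 3)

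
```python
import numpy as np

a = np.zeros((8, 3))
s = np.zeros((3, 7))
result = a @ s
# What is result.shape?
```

(8, 7)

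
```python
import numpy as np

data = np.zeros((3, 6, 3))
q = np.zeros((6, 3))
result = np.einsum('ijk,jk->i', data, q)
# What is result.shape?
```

(3,)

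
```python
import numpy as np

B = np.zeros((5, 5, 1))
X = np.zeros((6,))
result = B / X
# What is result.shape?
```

(5, 5, 6)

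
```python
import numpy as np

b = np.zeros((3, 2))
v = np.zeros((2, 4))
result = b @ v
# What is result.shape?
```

(3, 4)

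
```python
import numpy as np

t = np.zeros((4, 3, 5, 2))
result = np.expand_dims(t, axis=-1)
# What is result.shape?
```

(4, 3, 5, 2, 1)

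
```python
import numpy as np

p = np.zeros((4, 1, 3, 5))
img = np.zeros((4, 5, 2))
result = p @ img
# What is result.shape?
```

(4, 4, 3, 2)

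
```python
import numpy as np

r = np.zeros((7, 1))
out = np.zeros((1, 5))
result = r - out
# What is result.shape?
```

(7, 5)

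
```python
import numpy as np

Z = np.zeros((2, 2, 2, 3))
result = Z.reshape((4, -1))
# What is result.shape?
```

(4, 6)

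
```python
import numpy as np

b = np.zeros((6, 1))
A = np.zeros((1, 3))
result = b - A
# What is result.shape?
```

(6, 3)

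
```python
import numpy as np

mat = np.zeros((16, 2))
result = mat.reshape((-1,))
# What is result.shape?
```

(32,)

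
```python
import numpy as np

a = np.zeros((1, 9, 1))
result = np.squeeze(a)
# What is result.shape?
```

(9,)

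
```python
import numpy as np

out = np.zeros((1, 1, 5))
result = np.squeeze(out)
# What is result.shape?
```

(5,)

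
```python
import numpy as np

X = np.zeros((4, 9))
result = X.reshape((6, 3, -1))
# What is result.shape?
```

(6, 3, 2)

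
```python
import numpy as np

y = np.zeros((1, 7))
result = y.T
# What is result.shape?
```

(7, 1)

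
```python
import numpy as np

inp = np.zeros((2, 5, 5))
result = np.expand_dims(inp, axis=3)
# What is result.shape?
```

(2, 5, 5, 1)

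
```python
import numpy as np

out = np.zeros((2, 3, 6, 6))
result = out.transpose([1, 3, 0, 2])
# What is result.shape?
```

(3, 6, 2, 6)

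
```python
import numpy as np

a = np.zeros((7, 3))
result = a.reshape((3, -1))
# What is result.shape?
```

(3, 7)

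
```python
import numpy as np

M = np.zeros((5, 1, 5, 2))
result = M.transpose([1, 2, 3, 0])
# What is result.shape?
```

(1, 5, 2, 5)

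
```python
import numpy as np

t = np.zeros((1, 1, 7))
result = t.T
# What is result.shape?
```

(7, 1, 1)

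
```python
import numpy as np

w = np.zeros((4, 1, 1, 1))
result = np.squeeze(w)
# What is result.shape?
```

(4,)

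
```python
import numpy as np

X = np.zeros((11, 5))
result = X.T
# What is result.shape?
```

(5, 11)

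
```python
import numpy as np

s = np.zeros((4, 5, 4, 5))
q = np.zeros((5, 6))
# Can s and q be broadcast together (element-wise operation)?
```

No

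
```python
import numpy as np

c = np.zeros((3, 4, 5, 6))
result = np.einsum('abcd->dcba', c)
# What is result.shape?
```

(6, 5, 4, 3)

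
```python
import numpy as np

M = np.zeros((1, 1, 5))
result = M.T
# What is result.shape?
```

(5, 1, 1)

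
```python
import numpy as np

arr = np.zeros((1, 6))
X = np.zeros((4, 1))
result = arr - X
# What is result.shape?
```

(4, 6)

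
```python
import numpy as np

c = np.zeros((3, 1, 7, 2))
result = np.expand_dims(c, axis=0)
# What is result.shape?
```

(1, 3, 1, 7, 2)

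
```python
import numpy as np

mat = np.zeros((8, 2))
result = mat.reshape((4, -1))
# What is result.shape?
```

(4, 4)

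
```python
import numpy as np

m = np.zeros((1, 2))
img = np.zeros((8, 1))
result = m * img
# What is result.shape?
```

(8, 2)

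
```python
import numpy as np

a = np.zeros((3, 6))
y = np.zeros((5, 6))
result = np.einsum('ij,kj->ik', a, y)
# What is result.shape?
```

(3, 5)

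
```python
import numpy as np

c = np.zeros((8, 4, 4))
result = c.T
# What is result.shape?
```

(4, 4, 8)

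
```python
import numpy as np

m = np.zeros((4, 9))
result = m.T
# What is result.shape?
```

(9, 4)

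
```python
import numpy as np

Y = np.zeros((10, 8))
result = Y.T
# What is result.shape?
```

(8, 10)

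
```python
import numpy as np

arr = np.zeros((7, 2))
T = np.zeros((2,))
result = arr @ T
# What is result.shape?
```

(7,)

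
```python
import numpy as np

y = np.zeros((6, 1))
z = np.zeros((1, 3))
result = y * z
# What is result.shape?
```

(6, 3)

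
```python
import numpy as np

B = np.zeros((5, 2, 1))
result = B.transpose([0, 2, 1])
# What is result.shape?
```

(5, 1, 2)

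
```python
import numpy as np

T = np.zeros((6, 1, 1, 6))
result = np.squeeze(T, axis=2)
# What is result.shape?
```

(6, 1, 6)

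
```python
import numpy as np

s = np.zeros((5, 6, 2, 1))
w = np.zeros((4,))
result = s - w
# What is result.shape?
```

(5, 6, 2, 4)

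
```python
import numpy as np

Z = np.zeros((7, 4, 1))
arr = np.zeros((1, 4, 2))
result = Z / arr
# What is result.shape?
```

(7, 4, 2)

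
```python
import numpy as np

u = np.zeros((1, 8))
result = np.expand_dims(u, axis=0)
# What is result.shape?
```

(1, 1, 8)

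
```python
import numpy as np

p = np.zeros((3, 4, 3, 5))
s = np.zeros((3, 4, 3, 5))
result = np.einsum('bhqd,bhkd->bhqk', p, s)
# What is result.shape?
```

(3, 4, 3, 3)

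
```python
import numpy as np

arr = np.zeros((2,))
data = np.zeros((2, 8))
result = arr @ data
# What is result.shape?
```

(8,)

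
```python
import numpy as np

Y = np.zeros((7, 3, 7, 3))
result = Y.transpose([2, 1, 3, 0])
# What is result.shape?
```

(7, 3, 3, 7)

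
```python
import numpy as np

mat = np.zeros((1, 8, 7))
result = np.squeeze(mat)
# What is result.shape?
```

(8, 7)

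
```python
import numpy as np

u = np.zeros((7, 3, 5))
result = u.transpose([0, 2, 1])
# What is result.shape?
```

(7, 5, 3)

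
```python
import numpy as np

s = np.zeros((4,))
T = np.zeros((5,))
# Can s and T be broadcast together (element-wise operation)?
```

No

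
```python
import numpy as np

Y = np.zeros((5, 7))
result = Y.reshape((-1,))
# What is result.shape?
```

(35,)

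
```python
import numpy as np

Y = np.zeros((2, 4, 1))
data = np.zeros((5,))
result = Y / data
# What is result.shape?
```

(2, 4, 5)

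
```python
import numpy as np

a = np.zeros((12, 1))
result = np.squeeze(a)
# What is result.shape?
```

(12,)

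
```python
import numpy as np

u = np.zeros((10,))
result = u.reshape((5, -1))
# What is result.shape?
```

(5, 2)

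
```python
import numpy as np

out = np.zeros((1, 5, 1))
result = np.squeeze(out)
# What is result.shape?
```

(5,)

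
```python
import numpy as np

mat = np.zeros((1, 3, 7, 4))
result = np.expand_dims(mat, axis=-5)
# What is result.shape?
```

(1, 1, 3, 7, 4)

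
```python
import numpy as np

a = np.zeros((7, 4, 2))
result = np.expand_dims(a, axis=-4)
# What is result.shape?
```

(1, 7, 4, 2)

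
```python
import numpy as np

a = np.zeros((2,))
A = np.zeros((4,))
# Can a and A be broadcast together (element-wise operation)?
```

No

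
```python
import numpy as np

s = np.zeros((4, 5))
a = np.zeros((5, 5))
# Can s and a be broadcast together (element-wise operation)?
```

No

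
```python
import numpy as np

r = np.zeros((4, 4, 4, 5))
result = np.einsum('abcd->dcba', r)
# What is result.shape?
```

(5, 4, 4, 4)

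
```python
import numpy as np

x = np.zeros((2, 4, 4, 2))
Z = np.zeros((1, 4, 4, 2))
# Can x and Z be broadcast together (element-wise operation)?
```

Yes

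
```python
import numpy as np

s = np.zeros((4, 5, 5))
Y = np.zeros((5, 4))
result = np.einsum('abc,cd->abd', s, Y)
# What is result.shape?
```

(4, 5, 4)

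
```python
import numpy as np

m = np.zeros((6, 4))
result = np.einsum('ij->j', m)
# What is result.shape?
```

(4,)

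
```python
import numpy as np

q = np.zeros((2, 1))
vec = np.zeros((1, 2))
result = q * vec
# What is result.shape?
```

(2, 2)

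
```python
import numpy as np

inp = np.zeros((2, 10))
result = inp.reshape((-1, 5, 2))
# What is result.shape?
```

(2, 5, 2)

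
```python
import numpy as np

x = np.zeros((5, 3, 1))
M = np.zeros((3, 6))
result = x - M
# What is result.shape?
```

(5, 3, 6)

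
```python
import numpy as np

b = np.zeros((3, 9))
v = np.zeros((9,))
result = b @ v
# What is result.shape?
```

(3,)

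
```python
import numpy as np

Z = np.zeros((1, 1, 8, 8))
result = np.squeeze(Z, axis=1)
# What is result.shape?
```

(1, 8, 8)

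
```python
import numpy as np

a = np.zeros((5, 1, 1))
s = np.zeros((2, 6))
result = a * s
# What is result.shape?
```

(5, 2, 6)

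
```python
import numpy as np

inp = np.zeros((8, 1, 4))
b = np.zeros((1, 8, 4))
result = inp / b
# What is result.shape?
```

(8, 8, 4)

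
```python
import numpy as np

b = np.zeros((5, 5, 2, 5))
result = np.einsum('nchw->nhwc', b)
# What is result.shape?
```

(5, 2, 5, 5)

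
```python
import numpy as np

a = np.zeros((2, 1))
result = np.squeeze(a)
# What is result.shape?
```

(2,)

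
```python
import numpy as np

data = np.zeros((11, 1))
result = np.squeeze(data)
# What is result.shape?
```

(11,)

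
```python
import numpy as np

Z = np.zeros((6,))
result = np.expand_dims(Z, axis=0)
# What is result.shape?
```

(1, 6)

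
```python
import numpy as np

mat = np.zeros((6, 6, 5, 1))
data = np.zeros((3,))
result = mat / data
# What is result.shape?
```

(6, 6, 5, 3)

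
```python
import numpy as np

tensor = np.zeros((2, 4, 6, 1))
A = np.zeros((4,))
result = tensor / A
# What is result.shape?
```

(2, 4, 6, 4)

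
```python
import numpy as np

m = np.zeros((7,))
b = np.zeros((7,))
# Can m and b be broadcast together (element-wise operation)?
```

Yes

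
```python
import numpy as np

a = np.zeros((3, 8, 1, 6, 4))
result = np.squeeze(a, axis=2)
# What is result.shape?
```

(3, 8, 6, 4)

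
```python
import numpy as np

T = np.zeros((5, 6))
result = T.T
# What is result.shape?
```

(6, 5)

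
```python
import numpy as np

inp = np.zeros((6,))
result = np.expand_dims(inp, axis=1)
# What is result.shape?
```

(6, 1)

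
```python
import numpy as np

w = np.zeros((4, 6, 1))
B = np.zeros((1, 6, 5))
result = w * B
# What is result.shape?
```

(4, 6, 5)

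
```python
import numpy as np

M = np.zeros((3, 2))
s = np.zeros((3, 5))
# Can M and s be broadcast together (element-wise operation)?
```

No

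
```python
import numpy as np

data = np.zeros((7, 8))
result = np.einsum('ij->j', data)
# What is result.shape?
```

(8,)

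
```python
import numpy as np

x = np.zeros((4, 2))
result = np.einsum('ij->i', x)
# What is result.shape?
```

(4,)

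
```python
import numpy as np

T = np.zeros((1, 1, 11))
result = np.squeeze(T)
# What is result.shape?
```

(11,)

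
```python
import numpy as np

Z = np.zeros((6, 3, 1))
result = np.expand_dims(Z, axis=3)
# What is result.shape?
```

(6, 3, 1, 1)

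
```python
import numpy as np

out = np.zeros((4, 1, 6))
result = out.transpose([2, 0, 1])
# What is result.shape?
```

(6, 4, 1)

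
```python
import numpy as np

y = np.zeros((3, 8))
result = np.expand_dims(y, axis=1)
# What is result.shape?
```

(3, 1, 8)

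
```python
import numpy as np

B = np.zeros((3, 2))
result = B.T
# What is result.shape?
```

(2, 3)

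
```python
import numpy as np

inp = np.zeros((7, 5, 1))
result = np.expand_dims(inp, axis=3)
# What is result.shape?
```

(7, 5, 1, 1)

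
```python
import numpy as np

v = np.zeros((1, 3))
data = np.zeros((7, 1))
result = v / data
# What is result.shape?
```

(7, 3)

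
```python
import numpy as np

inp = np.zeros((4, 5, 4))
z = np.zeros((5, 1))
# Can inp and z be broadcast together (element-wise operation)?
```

Yes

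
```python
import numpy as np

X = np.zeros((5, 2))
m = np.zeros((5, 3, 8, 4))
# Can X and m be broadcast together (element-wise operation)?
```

No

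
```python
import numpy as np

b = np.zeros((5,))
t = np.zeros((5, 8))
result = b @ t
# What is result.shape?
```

(8,)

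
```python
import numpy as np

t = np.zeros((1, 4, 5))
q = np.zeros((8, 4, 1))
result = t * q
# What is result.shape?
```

(8, 4, 5)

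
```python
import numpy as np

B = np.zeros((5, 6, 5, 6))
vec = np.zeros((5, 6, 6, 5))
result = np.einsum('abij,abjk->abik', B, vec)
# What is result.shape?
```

(5, 6, 5, 5)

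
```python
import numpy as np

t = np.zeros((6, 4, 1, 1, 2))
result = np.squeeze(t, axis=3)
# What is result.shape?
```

(6, 4, 1, 2)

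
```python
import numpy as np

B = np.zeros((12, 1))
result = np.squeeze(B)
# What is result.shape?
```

(12,)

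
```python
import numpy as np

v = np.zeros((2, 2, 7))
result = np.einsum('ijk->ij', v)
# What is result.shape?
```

(2, 2)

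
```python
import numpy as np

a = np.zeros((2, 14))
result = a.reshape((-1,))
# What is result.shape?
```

(28,)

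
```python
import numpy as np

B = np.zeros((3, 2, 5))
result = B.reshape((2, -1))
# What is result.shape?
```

(2, 15)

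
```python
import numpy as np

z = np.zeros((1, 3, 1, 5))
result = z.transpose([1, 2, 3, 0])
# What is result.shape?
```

(3, 1, 5, 1)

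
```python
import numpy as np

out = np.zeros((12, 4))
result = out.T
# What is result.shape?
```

(4, 12)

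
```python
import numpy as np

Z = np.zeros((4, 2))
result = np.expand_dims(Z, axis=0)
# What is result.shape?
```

(1, 4, 2)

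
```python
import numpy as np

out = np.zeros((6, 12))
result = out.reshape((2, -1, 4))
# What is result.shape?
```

(2, 9, 4)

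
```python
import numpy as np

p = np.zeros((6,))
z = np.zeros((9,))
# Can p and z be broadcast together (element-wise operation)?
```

No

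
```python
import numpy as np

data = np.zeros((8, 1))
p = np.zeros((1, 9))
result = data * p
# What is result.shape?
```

(8, 9)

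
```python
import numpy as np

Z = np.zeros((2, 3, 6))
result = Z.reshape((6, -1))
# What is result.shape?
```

(6, 6)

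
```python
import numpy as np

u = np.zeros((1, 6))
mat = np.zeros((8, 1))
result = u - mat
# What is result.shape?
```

(8, 6)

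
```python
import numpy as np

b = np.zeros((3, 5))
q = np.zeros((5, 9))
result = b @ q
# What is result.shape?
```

(3, 9)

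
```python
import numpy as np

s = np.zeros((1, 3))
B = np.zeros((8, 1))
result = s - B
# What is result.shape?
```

(8, 3)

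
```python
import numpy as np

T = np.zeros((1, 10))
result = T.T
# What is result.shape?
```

(10, 1)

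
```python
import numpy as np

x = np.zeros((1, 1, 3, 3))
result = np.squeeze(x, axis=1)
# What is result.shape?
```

(1, 3, 3)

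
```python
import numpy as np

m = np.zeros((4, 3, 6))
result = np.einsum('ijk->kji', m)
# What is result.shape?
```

(6, 3, 4)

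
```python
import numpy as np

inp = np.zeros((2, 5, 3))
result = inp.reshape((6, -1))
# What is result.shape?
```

(6, 5)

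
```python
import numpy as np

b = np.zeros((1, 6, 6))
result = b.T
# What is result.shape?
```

(6, 6, 1)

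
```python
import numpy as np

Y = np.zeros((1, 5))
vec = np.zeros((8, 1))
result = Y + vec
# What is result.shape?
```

(8, 5)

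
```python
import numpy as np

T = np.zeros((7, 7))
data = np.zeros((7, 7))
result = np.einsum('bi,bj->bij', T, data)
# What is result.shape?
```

(7, 7, 7)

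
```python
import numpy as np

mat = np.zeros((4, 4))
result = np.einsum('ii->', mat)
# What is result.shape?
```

()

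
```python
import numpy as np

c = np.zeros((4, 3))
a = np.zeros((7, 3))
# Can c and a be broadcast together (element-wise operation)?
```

No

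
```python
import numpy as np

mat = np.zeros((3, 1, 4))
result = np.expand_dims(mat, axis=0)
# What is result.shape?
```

(1, 3, 1, 4)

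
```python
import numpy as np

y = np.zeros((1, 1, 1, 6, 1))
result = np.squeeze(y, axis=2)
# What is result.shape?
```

(1, 1, 6, 1)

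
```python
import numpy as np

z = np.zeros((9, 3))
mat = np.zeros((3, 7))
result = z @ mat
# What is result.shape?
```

(9, 7)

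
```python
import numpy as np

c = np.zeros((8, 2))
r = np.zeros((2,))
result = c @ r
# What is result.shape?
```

(8,)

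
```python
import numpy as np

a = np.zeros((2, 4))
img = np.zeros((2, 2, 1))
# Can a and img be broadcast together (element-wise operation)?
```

Yes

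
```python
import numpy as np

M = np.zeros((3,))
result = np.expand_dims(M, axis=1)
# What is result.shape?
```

(3, 1)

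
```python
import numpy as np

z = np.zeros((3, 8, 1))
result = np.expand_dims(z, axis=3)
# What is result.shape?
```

(3, 8, 1, 1)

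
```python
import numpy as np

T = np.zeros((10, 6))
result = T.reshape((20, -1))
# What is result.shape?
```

(20, 3)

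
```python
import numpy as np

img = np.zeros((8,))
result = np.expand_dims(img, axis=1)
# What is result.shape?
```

(8, 1)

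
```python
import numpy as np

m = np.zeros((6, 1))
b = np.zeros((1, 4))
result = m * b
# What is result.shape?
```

(6, 4)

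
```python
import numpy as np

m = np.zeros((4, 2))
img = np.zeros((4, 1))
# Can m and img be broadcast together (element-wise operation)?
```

Yes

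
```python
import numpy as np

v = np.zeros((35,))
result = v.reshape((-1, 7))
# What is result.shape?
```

(5, 7)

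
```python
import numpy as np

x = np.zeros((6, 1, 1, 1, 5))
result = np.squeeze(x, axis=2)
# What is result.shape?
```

(6, 1, 1, 5)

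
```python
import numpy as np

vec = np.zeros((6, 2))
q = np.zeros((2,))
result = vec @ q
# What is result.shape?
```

(6,)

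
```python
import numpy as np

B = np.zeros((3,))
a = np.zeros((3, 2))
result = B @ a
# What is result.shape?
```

(2,)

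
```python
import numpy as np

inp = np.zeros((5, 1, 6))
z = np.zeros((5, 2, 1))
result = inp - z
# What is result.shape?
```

(5, 2, 6)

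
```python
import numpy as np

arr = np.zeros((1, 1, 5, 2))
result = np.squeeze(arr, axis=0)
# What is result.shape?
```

(1, 5, 2)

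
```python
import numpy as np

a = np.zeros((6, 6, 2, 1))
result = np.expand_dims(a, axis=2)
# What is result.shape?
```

(6, 6, 1, 2, 1)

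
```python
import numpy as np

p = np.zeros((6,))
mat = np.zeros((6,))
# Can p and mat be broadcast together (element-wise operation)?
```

Yes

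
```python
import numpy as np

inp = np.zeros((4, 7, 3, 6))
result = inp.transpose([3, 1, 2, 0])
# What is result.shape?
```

(6, 7, 3, 4)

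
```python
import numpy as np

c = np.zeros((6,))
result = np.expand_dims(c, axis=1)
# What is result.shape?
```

(6, 1)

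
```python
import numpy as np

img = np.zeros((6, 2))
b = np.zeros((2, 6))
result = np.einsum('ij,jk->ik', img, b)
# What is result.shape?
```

(6, 6)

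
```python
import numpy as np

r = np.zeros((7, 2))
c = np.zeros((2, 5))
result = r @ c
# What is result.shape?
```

(7, 5)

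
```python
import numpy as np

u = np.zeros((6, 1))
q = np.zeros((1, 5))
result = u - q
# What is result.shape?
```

(6, 5)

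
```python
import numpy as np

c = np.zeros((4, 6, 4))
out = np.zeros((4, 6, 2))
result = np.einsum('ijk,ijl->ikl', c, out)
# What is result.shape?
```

(4, 4, 2)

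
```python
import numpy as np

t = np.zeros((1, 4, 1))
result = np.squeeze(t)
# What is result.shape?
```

(4,)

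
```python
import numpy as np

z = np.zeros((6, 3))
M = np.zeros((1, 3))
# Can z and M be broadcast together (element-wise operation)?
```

Yes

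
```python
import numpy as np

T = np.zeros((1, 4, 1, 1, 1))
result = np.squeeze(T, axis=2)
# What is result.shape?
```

(1, 4, 1, 1)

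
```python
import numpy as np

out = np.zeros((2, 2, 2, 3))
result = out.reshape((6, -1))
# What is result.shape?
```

(6, 4)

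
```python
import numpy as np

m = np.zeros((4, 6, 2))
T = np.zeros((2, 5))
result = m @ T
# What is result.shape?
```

(4, 6, 5)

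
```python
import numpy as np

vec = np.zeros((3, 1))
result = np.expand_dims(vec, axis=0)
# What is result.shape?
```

(1, 3, 1)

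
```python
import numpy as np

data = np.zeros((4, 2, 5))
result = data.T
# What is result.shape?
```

(5, 2, 4)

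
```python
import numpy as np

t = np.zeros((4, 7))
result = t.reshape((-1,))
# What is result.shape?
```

(28,)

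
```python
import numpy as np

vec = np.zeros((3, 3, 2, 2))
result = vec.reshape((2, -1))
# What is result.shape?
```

(2, 18)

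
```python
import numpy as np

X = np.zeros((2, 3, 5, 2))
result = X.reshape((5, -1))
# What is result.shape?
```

(5, 12)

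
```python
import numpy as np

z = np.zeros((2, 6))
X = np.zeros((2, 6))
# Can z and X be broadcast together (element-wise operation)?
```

Yes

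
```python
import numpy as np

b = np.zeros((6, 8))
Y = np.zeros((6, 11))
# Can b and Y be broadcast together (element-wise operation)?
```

No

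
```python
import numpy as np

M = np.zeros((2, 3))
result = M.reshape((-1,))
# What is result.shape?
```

(6,)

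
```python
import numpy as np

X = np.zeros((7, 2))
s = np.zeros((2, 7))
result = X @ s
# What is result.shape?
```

(7, 7)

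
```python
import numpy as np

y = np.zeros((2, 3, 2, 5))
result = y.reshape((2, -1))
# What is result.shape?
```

(2, 30)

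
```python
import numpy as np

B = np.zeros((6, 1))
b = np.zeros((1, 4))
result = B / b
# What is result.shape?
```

(6, 4)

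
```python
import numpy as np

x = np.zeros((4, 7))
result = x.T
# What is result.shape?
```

(7, 4)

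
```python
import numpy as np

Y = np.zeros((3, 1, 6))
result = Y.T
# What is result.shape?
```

(6, 1, 3)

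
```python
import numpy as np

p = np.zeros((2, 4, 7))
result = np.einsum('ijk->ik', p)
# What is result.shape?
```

(2, 7)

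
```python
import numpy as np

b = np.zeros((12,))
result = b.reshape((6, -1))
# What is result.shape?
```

(6, 2)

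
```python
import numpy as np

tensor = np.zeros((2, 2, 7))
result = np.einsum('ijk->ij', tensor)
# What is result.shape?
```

(2, 2)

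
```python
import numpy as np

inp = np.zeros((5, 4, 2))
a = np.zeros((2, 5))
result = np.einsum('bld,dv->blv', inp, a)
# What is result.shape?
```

(5, 4, 5)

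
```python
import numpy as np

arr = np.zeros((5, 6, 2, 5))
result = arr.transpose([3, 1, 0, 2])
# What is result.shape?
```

(5, 6, 5, 2)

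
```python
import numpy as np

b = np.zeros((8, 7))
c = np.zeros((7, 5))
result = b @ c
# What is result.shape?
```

(8, 5)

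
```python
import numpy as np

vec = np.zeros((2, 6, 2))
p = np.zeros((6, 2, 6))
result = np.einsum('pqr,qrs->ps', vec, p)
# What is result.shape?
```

(2, 6)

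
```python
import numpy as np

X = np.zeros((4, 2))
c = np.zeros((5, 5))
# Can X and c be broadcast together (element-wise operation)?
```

No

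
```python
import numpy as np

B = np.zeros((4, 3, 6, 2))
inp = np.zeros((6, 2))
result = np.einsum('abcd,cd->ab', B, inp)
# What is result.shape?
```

(4, 3)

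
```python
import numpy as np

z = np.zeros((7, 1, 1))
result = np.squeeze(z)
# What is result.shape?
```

(7,)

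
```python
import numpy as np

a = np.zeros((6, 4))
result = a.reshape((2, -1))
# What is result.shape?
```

(2, 12)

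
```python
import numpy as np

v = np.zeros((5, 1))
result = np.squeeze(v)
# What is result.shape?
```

(5,)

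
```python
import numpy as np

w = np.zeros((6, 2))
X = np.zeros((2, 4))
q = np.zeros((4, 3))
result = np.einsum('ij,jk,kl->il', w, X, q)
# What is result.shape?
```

(6, 3)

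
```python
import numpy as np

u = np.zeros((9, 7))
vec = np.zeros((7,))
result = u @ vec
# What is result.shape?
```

(9,)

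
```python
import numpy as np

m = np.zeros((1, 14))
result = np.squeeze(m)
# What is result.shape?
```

(14,)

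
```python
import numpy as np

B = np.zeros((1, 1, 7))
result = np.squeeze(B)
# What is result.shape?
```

(7,)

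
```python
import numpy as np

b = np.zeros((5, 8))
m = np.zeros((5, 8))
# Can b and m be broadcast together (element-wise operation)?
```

Yes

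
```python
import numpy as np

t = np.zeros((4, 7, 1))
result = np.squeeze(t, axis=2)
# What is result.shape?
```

(4, 7)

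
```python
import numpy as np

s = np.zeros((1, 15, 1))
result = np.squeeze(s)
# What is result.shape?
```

(15,)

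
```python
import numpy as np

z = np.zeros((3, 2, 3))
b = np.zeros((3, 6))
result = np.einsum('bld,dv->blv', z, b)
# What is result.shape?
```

(3, 2, 6)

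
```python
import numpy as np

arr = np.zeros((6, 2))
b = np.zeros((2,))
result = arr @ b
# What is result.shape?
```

(6,)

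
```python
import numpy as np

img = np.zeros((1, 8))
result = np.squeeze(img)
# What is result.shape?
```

(8,)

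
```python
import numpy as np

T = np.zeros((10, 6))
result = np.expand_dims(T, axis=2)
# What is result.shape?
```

(10, 6, 1)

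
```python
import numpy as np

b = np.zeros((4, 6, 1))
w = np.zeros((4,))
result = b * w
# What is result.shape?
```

(4, 6, 4)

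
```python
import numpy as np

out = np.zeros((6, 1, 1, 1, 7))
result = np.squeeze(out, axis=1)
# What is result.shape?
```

(6, 1, 1, 7)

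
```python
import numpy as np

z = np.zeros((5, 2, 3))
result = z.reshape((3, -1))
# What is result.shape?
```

(3, 10)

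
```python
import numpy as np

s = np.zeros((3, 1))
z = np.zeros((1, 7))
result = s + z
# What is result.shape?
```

(3, 7)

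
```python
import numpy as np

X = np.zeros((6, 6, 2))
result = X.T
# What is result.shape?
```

(2, 6, 6)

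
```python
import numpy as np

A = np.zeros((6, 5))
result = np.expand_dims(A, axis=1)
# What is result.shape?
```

(6, 1, 5)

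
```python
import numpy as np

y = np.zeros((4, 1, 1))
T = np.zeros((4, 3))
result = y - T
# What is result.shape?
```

(4, 4, 3)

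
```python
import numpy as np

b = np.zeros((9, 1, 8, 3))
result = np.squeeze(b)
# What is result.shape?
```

(9, 8, 3)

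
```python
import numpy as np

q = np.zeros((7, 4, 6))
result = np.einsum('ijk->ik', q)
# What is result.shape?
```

(7, 6)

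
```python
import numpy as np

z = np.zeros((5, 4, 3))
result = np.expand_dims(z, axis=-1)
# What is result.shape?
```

(5, 4, 3, 1)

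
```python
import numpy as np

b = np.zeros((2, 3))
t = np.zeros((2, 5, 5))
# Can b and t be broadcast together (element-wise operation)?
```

No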